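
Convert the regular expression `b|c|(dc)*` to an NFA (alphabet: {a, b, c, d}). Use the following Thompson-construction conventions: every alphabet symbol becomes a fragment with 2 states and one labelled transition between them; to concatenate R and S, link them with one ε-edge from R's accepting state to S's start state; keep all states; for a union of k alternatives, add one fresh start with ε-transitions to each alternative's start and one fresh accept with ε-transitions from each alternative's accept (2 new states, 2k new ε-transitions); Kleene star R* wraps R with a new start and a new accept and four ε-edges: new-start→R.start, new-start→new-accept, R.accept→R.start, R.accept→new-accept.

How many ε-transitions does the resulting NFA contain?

11

Per subexpression:
Each of the 4 symbol leaves contributes 0 ε-transitions.
  dc — 1 ε-transition
  (dc)* — 5 ε-transitions
  b|c|(dc)* — 11 ε-transitions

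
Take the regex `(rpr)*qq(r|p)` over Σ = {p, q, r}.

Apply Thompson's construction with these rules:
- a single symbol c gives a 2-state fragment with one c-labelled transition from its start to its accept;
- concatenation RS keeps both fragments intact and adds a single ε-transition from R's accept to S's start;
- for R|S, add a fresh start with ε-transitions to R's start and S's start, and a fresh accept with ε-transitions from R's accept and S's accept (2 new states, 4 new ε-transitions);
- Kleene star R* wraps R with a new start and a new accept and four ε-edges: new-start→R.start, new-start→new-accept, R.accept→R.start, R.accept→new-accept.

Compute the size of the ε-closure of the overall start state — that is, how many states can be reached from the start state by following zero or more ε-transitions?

4

Compute the ε-closure size of each fragment's start state recursively; a symbol fragment's start has no outgoing ε-edge, so its closure is just itself (size 1).
  rpr — same as the first factor's closure: C = 1
  (rpr)* — new start has ε-edges to the inner start and to the new accept, so C = 2 + 1 = 3
  r|p — new start ε-reaches every alternative's start; none of them accept ε, so the new accept is not reached: C = 1 + 1 + 1 = 3
  (rpr)*qq(r|p) — C = 3 + 1 = 4 (closure spills across the concat boundary because the left factor accepts ε)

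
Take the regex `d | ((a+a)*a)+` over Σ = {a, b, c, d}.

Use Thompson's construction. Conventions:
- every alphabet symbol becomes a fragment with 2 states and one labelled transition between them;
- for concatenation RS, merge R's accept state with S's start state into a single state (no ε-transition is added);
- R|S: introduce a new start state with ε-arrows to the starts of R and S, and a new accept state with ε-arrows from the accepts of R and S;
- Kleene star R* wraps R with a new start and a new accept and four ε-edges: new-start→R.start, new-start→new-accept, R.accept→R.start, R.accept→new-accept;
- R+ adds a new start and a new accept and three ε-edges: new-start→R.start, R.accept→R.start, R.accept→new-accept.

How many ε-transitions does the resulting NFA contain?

14

By structural recursion:
Each of the 4 symbol leaves contributes 0 ε-transitions.
  a+ → 3 ε-transitions
  a+a → 3 ε-transitions
  (a+a)* → 7 ε-transitions
  (a+a)*a → 7 ε-transitions
  ((a+a)*a)+ → 10 ε-transitions
  d | ((a+a)*a)+ → 14 ε-transitions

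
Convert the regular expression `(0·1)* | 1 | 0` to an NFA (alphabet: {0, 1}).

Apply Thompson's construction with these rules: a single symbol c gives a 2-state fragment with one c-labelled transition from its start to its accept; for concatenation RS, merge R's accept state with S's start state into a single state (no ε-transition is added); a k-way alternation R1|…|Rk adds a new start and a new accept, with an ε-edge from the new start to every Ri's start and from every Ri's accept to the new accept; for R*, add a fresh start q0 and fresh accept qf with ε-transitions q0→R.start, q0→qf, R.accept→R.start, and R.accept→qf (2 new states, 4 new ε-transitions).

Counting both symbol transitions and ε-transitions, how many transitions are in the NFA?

14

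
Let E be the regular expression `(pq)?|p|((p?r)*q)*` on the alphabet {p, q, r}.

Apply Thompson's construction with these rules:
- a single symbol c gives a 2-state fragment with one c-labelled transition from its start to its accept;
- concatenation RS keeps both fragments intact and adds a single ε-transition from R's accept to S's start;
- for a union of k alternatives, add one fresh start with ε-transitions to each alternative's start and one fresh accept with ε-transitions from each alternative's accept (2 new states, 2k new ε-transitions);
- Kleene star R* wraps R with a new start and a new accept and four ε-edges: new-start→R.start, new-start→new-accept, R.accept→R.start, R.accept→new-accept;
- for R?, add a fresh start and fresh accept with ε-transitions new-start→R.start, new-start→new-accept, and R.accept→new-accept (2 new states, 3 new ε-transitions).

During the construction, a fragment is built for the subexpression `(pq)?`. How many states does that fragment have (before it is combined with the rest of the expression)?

6

Fragment for `(pq)?`:
Each of the 2 symbol leaves contributes a 2-state fragment.
  pq → 4 states
  (pq)? → 6 states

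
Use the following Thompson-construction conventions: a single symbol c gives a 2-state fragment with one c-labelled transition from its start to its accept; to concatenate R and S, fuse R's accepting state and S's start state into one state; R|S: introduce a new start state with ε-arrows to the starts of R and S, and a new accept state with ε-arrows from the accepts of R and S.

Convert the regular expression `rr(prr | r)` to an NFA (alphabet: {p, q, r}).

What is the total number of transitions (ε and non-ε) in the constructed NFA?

10

Bottom-up over the parse tree:
Each of the 6 symbol leaves contributes 1 transition (1 symbol, 0 ε).
  prr — 3 transitions (3 symbol, 0 ε)
  prr | r — 8 transitions (4 symbol, 4 ε)
  rr(prr | r) — 10 transitions (6 symbol, 4 ε)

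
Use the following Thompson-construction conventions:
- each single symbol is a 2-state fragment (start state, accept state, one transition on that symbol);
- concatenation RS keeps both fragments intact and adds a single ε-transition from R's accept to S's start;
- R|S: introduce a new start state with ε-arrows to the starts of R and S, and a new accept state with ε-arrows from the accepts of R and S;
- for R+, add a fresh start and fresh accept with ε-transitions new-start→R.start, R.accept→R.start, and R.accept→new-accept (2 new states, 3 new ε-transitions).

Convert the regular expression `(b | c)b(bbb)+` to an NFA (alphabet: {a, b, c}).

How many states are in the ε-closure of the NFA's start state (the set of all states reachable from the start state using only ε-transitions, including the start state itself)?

Compute the ε-closure size of each fragment's start state recursively; a symbol fragment's start has no outgoing ε-edge, so its closure is just itself (size 1).
  b | c — |ε-closure| = 1 + 1 + 1 = 3 (the new accept is not ε-reachable since no branch accepts ε)
  bbb — |ε-closure| equals the left operand's closure size = 1 (its accept is not ε-reachable, so the closure stops there)
  (bbb)+ — |ε-closure| = 1 + 1 = 2 (the body doesn't accept ε, so the new accept is not reached)
  (b | c)b(bbb)+ — same as the first factor's closure: |ε-closure| = 3

3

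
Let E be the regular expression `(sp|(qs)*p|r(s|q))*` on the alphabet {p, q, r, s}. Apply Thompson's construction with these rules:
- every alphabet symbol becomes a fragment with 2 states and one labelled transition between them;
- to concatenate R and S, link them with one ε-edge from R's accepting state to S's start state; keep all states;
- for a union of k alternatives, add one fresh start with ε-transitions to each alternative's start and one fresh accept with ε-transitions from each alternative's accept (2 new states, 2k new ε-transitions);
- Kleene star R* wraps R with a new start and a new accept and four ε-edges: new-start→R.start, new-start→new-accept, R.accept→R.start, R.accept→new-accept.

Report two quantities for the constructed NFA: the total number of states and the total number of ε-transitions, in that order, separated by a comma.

By structural recursion:
Each of the 8 symbol leaves contributes 2 states and 0 ε-transitions.
  sp — 4 states, 1 ε-transition
  qs — 4 states, 1 ε-transition
  (qs)* — 6 states, 5 ε-transitions
  (qs)*p — 8 states, 6 ε-transitions
  s|q — 6 states, 4 ε-transitions
  r(s|q) — 8 states, 5 ε-transitions
  sp|(qs)*p|r(s|q) — 22 states, 18 ε-transitions
  (sp|(qs)*p|r(s|q))* — 24 states, 22 ε-transitions

24, 22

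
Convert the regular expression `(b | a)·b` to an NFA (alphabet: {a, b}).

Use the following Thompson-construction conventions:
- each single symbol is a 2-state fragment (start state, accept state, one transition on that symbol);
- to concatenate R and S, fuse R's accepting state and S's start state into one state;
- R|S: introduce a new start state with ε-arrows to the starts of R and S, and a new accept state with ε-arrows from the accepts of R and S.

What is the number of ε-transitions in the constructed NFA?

4

Per subexpression:
Each of the 3 symbol leaves contributes 0 ε-transitions.
  b | a → 4 ε-transitions
  (b | a)·b → 4 ε-transitions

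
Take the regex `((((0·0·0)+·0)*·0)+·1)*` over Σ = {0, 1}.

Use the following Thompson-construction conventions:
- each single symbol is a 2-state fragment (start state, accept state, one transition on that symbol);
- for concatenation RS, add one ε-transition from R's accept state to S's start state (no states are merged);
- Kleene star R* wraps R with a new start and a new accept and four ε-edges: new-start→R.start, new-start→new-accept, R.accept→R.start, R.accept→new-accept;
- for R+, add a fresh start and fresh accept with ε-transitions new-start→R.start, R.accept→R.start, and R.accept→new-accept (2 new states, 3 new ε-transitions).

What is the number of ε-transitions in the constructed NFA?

19

Bottom-up over the parse tree:
Each of the 6 symbol leaves contributes 0 ε-transitions.
  0·0·0 — 2 ε-transitions
  (0·0·0)+ — 5 ε-transitions
  (0·0·0)+·0 — 6 ε-transitions
  ((0·0·0)+·0)* — 10 ε-transitions
  ((0·0·0)+·0)*·0 — 11 ε-transitions
  (((0·0·0)+·0)*·0)+ — 14 ε-transitions
  (((0·0·0)+·0)*·0)+·1 — 15 ε-transitions
  ((((0·0·0)+·0)*·0)+·1)* — 19 ε-transitions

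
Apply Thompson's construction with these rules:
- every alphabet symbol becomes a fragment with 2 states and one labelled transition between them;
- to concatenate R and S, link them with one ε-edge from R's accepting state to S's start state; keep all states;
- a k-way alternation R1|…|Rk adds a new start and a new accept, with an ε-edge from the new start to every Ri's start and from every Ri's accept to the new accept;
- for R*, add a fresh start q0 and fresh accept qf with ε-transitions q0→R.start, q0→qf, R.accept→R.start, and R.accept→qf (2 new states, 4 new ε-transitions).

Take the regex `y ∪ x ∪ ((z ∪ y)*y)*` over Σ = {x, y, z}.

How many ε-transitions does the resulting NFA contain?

By structural recursion:
Each of the 5 symbol leaves contributes 0 ε-transitions.
  z ∪ y = 4 ε-transitions
  (z ∪ y)* = 8 ε-transitions
  (z ∪ y)*y = 9 ε-transitions
  ((z ∪ y)*y)* = 13 ε-transitions
  y ∪ x ∪ ((z ∪ y)*y)* = 19 ε-transitions

19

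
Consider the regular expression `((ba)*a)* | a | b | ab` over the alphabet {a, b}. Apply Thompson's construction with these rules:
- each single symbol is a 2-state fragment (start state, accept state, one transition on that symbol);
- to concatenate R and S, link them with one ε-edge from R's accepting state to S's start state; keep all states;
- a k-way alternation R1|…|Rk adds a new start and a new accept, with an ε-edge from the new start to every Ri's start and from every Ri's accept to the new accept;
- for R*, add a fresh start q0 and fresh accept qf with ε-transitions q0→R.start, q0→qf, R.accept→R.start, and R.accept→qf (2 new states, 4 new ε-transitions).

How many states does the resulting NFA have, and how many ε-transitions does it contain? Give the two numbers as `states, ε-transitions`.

Recursing over subexpressions:
Each of the 7 symbol leaves contributes 2 states and 0 ε-transitions.
  ba : 4 states, 1 ε-transition
  (ba)* : 6 states, 5 ε-transitions
  (ba)*a : 8 states, 6 ε-transitions
  ((ba)*a)* : 10 states, 10 ε-transitions
  ab : 4 states, 1 ε-transition
  ((ba)*a)* | a | b | ab : 20 states, 19 ε-transitions

20, 19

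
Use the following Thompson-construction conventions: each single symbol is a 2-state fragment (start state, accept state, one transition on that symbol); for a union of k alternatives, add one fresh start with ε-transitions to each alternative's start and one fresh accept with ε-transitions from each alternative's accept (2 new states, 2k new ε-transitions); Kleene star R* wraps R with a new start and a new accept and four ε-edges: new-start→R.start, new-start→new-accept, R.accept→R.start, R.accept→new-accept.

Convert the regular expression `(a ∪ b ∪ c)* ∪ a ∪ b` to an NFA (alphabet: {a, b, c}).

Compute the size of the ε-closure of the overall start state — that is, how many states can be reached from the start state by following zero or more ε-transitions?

10

Let C(F) = |ε-closure(F.start)| within fragment F, and note whether F accepts ε. Symbol fragments have C = 1 and do not accept ε. Then:
  a ∪ b ∪ c — new start ε-reaches every alternative's start; none of them accept ε, so the new accept is not reached: |closure| = 1 + 1 + 1 + 1 = 4
  (a ∪ b ∪ c)* — |closure| = 1 (new start) + 4 (body) + 1 (new accept) = 6
  (a ∪ b ∪ c)* ∪ a ∪ b — |closure| = 1 (new start) + (6 + 1 + 1) + 1 (new accept, since some branch ε-reaches its own accept) = 10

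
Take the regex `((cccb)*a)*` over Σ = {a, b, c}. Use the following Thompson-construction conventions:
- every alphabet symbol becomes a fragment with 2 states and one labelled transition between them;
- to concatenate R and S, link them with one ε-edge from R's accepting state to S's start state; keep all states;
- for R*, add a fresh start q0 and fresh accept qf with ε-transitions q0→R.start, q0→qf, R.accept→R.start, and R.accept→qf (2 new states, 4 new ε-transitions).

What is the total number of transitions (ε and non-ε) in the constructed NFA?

17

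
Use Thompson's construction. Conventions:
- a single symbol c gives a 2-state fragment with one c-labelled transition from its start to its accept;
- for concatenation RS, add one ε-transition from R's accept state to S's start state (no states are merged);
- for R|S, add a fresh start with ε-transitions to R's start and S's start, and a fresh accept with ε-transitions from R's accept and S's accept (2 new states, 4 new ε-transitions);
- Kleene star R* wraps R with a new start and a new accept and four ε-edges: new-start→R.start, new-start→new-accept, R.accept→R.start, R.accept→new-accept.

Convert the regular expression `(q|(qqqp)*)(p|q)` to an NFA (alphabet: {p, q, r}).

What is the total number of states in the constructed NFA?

20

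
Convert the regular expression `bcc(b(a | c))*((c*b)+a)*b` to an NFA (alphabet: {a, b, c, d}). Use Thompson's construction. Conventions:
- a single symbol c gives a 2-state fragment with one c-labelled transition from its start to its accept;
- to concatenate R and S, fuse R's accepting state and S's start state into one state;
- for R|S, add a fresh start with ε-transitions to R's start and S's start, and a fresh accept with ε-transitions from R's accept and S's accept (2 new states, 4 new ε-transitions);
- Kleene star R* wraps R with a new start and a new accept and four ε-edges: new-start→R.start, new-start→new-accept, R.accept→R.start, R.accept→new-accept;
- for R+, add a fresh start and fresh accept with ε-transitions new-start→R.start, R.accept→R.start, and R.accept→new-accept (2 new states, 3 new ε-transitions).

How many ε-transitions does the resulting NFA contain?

By structural recursion:
Each of the 10 symbol leaves contributes 0 ε-transitions.
  a | c = 4 ε-transitions
  b(a | c) = 4 ε-transitions
  (b(a | c))* = 8 ε-transitions
  c* = 4 ε-transitions
  c*b = 4 ε-transitions
  (c*b)+ = 7 ε-transitions
  (c*b)+a = 7 ε-transitions
  ((c*b)+a)* = 11 ε-transitions
  bcc(b(a | c))*((c*b)+a)*b = 19 ε-transitions

19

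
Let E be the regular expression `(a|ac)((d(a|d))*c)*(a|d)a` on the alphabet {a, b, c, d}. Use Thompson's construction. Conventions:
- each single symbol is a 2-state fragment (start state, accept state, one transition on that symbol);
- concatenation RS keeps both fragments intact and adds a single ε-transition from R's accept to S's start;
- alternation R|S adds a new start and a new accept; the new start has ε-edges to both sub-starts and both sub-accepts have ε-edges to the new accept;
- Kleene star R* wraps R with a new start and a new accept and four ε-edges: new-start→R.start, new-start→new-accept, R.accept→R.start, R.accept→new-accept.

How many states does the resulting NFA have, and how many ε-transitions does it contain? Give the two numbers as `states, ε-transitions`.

Recursing over subexpressions:
Each of the 10 symbol leaves contributes 2 states and 0 ε-transitions.
  ac : 4 states, 1 ε-transition
  a|ac : 8 states, 5 ε-transitions
  a|d : 6 states, 4 ε-transitions
  d(a|d) : 8 states, 5 ε-transitions
  (d(a|d))* : 10 states, 9 ε-transitions
  (d(a|d))*c : 12 states, 10 ε-transitions
  ((d(a|d))*c)* : 14 states, 14 ε-transitions
  a|d : 6 states, 4 ε-transitions
  (a|ac)((d(a|d))*c)*(a|d)a : 30 states, 26 ε-transitions

30, 26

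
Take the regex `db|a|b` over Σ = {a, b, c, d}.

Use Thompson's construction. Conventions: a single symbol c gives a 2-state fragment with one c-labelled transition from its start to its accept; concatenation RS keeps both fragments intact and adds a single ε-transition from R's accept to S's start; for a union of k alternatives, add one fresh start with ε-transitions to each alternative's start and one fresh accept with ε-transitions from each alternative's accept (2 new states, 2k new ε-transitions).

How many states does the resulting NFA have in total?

10

Per subexpression:
Each of the 4 symbol leaves contributes a 2-state fragment.
  db — 4 states
  db|a|b — 10 states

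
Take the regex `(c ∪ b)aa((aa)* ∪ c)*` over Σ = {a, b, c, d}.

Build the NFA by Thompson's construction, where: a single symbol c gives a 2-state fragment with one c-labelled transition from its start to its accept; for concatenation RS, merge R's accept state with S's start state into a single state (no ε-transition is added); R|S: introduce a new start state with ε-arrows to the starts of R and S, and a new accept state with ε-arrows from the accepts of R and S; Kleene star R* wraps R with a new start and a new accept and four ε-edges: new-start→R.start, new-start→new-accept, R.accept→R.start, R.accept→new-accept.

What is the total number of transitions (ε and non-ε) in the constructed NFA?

23

Bottom-up over the parse tree:
Each of the 7 symbol leaves contributes 1 transition (1 symbol, 0 ε).
  c ∪ b = 6 transitions (2 symbol, 4 ε)
  aa = 2 transitions (2 symbol, 0 ε)
  (aa)* = 6 transitions (2 symbol, 4 ε)
  (aa)* ∪ c = 11 transitions (3 symbol, 8 ε)
  ((aa)* ∪ c)* = 15 transitions (3 symbol, 12 ε)
  (c ∪ b)aa((aa)* ∪ c)* = 23 transitions (7 symbol, 16 ε)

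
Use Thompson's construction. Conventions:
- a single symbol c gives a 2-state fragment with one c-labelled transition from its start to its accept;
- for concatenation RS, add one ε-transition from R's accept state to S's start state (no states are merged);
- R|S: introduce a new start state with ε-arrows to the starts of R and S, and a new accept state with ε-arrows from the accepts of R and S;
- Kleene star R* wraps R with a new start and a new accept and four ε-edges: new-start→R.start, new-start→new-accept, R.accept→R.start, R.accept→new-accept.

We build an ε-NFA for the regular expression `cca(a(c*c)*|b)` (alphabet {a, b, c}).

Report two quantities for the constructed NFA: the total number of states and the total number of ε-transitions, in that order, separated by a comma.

Bottom-up over the parse tree:
Each of the 7 symbol leaves contributes 2 states and 0 ε-transitions.
  c* : 4 states, 4 ε-transitions
  c*c : 6 states, 5 ε-transitions
  (c*c)* : 8 states, 9 ε-transitions
  a(c*c)* : 10 states, 10 ε-transitions
  a(c*c)*|b : 14 states, 14 ε-transitions
  cca(a(c*c)*|b) : 20 states, 17 ε-transitions

20, 17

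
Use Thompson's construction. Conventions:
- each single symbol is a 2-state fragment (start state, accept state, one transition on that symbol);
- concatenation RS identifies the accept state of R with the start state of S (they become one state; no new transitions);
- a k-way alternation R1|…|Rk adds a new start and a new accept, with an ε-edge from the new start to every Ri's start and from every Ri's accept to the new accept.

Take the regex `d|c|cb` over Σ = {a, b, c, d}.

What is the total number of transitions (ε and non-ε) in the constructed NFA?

10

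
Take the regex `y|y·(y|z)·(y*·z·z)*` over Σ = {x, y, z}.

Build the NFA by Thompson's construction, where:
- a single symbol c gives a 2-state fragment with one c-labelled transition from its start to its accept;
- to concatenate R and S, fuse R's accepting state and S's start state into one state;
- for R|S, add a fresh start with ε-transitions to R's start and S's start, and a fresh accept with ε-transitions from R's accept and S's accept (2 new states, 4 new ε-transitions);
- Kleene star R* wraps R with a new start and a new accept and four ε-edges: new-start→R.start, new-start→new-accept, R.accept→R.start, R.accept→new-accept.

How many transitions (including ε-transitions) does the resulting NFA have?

23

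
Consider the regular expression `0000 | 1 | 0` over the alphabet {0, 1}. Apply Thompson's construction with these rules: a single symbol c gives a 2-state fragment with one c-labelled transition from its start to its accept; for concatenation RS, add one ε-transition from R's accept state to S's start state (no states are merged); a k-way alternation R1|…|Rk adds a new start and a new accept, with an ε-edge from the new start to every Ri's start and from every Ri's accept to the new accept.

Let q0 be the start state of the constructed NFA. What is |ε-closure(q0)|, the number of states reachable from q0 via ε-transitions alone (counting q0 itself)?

4

Let C(F) = |ε-closure(F.start)| within fragment F, and note whether F accepts ε. Symbol fragments have C = 1 and do not accept ε. Then:
  0000 → C equals the left operand's closure size = 1 (its accept is not ε-reachable, so the closure stops there)
  0000 | 1 | 0 → new start ε-reaches every alternative's start; none of them accept ε, so the new accept is not reached: C = 1 + 1 + 1 + 1 = 4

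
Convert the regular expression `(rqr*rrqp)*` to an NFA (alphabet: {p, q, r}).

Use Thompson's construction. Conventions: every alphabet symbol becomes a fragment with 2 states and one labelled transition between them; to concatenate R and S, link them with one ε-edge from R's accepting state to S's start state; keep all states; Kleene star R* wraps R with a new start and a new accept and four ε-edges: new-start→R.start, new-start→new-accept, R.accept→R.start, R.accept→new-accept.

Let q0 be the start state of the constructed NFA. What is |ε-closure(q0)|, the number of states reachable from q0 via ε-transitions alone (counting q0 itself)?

3

Work bottom-up. For each fragment F, track |ε-closure(F.start)| and whether F's accept lies in that closure (i.e. whether F accepts ε). A single-symbol fragment has closure size 1 and does not accept ε.
  r* : new start has ε-edges to the inner start and to the new accept, so |closure| = 2 + 1 = 3
  rqr*rrqp : |closure| equals the left operand's closure size = 1 (its accept is not ε-reachable, so the closure stops there)
  (rqr*rrqp)* : the star's fresh start ε-reaches both the body's start and the fresh accept: |closure| = 2 + 1 = 3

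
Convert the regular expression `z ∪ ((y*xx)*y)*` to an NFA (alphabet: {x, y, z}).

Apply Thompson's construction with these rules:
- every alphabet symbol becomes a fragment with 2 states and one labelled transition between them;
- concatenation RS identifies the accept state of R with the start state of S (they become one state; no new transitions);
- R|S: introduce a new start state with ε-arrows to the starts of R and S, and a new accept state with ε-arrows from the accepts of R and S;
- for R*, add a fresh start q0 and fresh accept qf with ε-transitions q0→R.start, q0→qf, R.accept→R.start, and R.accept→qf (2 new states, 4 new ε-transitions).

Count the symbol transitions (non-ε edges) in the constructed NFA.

5

Per subexpression:
Each of the 5 symbol leaves contributes exactly 1 symbol transition.
  y* — 1 symbol transition
  y*xx — 3 symbol transitions
  (y*xx)* — 3 symbol transitions
  (y*xx)*y — 4 symbol transitions
  ((y*xx)*y)* — 4 symbol transitions
  z ∪ ((y*xx)*y)* — 5 symbol transitions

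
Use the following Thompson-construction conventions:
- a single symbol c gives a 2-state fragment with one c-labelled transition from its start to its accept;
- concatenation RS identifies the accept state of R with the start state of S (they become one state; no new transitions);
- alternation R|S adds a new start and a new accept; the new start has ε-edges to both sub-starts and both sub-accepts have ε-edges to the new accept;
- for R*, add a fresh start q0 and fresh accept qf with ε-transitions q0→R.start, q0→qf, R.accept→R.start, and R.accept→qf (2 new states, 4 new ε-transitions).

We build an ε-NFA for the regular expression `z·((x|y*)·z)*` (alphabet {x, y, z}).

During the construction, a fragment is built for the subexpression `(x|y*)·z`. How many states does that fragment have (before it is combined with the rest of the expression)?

9

Fragment for `(x|y*)·z`:
Each of the 3 symbol leaves contributes a 2-state fragment.
  y* — 4 states
  x|y* — 8 states
  (x|y*)·z — 9 states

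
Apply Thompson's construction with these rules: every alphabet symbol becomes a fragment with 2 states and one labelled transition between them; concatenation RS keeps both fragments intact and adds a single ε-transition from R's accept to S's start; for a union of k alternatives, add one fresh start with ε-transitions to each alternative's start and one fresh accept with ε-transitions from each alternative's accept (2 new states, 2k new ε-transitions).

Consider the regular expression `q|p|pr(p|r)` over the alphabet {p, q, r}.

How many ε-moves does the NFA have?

Recursing over subexpressions:
Each of the 6 symbol leaves contributes 0 ε-transitions.
  p|r : 4 ε-transitions
  pr(p|r) : 6 ε-transitions
  q|p|pr(p|r) : 12 ε-transitions

12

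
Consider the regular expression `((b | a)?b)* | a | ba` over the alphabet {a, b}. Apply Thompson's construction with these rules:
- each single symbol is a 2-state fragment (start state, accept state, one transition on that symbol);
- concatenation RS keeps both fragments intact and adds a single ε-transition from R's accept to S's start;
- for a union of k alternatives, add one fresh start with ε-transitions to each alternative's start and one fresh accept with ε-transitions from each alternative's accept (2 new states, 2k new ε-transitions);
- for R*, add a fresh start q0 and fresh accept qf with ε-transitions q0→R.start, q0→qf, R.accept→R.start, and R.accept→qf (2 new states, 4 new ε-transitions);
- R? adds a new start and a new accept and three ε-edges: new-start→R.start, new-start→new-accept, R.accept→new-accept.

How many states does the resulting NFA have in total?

Bottom-up over the parse tree:
Each of the 6 symbol leaves contributes a 2-state fragment.
  b | a : 6 states
  (b | a)? : 8 states
  (b | a)?b : 10 states
  ((b | a)?b)* : 12 states
  ba : 4 states
  ((b | a)?b)* | a | ba : 20 states

20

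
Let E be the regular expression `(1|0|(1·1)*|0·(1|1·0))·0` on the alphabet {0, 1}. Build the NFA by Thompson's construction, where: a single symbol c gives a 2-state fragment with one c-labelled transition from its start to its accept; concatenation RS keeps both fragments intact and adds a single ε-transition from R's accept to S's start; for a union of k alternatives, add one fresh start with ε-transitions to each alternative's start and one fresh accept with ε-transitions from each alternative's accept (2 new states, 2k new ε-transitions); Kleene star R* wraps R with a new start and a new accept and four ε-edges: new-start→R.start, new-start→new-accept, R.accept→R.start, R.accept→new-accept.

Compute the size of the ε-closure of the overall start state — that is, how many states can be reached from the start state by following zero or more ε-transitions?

Work bottom-up. For each fragment F, track |ε-closure(F.start)| and whether F's accept lies in that closure (i.e. whether F accepts ε). A single-symbol fragment has closure size 1 and does not accept ε.
  1·1 : |closure| equals the left operand's closure size = 1 (its accept is not ε-reachable, so the closure stops there)
  (1·1)* : the star's fresh start ε-reaches both the body's start and the fresh accept: |closure| = 2 + 1 = 3
  1·0 : same as the first factor's closure: |closure| = 1
  1|1·0 : new start ε-reaches every alternative's start; none of them accept ε, so the new accept is not reached: |closure| = 1 + 1 + 1 = 3
  0·(1|1·0) : |closure| equals the left operand's closure size = 1 (its accept is not ε-reachable, so the closure stops there)
  1|0|(1·1)*|0·(1|1·0) : new start ε-reaches every alternative's start; at least one alternative accepts ε, so the union's new accept is reached too: |closure| = 1 + 1 + 1 + 3 + 1 + 1 = 8
  (1|0|(1·1)*|0·(1|1·0))·0 : the left operand accepts ε, so the closure extends into the next operand (via the concat ε-link); |closure| = 8 + 1 = 9

9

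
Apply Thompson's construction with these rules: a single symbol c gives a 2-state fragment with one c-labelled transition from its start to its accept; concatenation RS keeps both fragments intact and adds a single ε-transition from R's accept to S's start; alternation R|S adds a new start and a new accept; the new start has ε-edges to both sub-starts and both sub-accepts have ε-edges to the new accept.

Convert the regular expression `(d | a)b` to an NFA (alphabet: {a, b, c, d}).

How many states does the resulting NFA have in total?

By structural recursion:
Each of the 3 symbol leaves contributes a 2-state fragment.
  d | a : 6 states
  (d | a)b : 8 states

8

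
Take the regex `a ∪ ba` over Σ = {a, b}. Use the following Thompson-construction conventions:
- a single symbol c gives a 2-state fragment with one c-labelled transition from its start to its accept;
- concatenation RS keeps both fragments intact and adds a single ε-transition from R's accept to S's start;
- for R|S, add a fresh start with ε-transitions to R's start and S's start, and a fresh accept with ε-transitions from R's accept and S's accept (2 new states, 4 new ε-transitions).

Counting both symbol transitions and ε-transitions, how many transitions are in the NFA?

Per subexpression:
Each of the 3 symbol leaves contributes 1 transition (1 symbol, 0 ε).
  ba → 3 transitions (2 symbol, 1 ε)
  a ∪ ba → 8 transitions (3 symbol, 5 ε)

8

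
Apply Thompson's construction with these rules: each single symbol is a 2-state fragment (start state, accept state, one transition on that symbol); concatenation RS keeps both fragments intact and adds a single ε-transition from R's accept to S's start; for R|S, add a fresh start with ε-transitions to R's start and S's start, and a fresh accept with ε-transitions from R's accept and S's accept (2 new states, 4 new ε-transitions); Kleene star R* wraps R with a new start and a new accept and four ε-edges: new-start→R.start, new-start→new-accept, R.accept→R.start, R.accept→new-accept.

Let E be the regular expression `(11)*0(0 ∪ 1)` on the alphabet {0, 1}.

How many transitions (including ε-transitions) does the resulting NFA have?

16

Building bottom-up:
Each of the 5 symbol leaves contributes 1 transition (1 symbol, 0 ε).
  11 — 3 transitions (2 symbol, 1 ε)
  (11)* — 7 transitions (2 symbol, 5 ε)
  0 ∪ 1 — 6 transitions (2 symbol, 4 ε)
  (11)*0(0 ∪ 1) — 16 transitions (5 symbol, 11 ε)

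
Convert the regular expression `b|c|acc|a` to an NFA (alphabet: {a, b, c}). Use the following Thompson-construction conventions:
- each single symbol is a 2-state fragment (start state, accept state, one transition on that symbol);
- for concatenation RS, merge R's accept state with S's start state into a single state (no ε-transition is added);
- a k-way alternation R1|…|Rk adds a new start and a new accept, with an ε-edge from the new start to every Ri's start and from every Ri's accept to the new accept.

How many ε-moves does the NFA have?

Bottom-up over the parse tree:
Each of the 6 symbol leaves contributes 0 ε-transitions.
  acc → 0 ε-transitions
  b|c|acc|a → 8 ε-transitions

8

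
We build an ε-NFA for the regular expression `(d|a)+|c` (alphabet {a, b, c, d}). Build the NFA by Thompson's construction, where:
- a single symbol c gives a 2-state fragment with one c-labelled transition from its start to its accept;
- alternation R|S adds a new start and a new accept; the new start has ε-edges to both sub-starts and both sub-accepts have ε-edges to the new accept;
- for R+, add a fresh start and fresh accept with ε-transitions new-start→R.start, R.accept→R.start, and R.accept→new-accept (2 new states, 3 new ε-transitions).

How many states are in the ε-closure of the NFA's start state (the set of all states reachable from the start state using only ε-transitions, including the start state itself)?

Compute the ε-closure size of each fragment's start state recursively; a symbol fragment's start has no outgoing ε-edge, so its closure is just itself (size 1).
  d|a — new start ε-reaches every alternative's start; none of them accept ε, so the new accept is not reached: |ε-closure| = 1 + 1 + 1 = 3
  (d|a)+ — |ε-closure| = 1 + 3 = 4 (the body doesn't accept ε, so the new accept is not reached)
  (d|a)+|c — new start ε-reaches every alternative's start; none of them accept ε, so the new accept is not reached: |ε-closure| = 1 + 4 + 1 = 6

6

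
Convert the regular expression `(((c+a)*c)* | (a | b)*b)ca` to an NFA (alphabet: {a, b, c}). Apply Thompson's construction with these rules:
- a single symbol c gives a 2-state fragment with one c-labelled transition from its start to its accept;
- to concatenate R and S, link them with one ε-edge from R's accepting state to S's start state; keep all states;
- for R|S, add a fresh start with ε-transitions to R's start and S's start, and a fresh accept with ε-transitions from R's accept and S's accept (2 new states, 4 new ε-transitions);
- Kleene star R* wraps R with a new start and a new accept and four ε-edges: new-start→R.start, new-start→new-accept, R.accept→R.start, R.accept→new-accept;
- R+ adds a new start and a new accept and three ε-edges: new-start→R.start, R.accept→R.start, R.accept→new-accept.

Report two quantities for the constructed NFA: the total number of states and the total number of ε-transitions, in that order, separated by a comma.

Building bottom-up:
Each of the 8 symbol leaves contributes 2 states and 0 ε-transitions.
  c+ — 4 states, 3 ε-transitions
  c+a — 6 states, 4 ε-transitions
  (c+a)* — 8 states, 8 ε-transitions
  (c+a)*c — 10 states, 9 ε-transitions
  ((c+a)*c)* — 12 states, 13 ε-transitions
  a | b — 6 states, 4 ε-transitions
  (a | b)* — 8 states, 8 ε-transitions
  (a | b)*b — 10 states, 9 ε-transitions
  ((c+a)*c)* | (a | b)*b — 24 states, 26 ε-transitions
  (((c+a)*c)* | (a | b)*b)ca — 28 states, 28 ε-transitions

28, 28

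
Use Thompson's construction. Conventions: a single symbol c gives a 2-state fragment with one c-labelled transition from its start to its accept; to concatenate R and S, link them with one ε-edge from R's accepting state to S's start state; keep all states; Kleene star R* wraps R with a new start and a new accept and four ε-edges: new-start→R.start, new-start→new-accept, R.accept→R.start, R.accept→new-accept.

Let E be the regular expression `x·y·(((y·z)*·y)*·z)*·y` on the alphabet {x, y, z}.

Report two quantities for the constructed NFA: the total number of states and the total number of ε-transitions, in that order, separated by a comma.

Building bottom-up:
Each of the 7 symbol leaves contributes 2 states and 0 ε-transitions.
  y·z = 4 states, 1 ε-transition
  (y·z)* = 6 states, 5 ε-transitions
  (y·z)*·y = 8 states, 6 ε-transitions
  ((y·z)*·y)* = 10 states, 10 ε-transitions
  ((y·z)*·y)*·z = 12 states, 11 ε-transitions
  (((y·z)*·y)*·z)* = 14 states, 15 ε-transitions
  x·y·(((y·z)*·y)*·z)*·y = 20 states, 18 ε-transitions

20, 18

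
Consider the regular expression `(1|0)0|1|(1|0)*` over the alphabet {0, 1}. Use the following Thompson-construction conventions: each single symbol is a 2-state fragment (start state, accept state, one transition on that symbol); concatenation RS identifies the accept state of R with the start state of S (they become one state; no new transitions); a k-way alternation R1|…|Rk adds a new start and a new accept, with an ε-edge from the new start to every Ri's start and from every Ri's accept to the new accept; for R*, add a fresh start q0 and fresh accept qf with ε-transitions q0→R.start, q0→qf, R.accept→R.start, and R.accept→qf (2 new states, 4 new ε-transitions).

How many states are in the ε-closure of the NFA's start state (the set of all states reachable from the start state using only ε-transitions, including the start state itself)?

11

Compute the ε-closure size of each fragment's start state recursively; a symbol fragment's start has no outgoing ε-edge, so its closure is just itself (size 1).
  1|0 → new start ε-reaches every alternative's start; none of them accept ε, so the new accept is not reached: |closure| = 1 + 1 + 1 = 3
  (1|0)0 → same as the first factor's closure: |closure| = 3
  1|0 → |closure| = 1 + 1 + 1 = 3 (the new accept is not ε-reachable since no branch accepts ε)
  (1|0)* → |closure| = 1 (new start) + 3 (body) + 1 (new accept) = 5
  (1|0)0|1|(1|0)* → new start ε-reaches every alternative's start; at least one alternative accepts ε, so the union's new accept is reached too: |closure| = 1 + 3 + 1 + 5 + 1 = 11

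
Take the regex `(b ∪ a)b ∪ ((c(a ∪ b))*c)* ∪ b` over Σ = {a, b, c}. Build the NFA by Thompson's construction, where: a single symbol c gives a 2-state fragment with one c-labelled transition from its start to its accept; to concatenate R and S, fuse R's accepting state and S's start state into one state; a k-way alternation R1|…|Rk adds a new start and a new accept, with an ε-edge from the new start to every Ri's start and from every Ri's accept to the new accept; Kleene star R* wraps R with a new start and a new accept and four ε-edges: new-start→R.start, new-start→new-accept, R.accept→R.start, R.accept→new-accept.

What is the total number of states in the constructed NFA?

Per subexpression:
Each of the 8 symbol leaves contributes a 2-state fragment.
  b ∪ a : 6 states
  (b ∪ a)b : 7 states
  a ∪ b : 6 states
  c(a ∪ b) : 7 states
  (c(a ∪ b))* : 9 states
  (c(a ∪ b))*c : 10 states
  ((c(a ∪ b))*c)* : 12 states
  (b ∪ a)b ∪ ((c(a ∪ b))*c)* ∪ b : 23 states

23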